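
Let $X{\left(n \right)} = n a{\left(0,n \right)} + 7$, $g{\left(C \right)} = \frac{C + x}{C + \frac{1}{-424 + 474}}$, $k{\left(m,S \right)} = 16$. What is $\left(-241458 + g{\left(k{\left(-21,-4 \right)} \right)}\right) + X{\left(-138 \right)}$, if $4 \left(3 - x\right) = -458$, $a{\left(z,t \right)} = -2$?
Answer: $- \frac{723500}{3} \approx -2.4117 \cdot 10^{5}$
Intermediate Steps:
$x = \frac{235}{2}$ ($x = 3 - - \frac{229}{2} = 3 + \frac{229}{2} = \frac{235}{2} \approx 117.5$)
$g{\left(C \right)} = \frac{\frac{235}{2} + C}{\frac{1}{50} + C}$ ($g{\left(C \right)} = \frac{C + \frac{235}{2}}{C + \frac{1}{-424 + 474}} = \frac{\frac{235}{2} + C}{C + \frac{1}{50}} = \frac{\frac{235}{2} + C}{\frac{1}{50} + C}$)
$X{\left(n \right)} = 7 - 2 n$ ($X{\left(n \right)} = n \left(-2\right) + 7 = - 2 n + 7 = 7 - 2 n$)
$\left(-241458 + g{\left(k{\left(-21,-4 \right)} \right)}\right) + X{\left(-138 \right)} = \left(-241458 + \frac{25 \left(235 + 2 \cdot 16\right)}{1 + 50 \cdot 16}\right) + \left(7 - -276\right) = \left(-241458 + \frac{25 \left(235 + 32\right)}{1 + 800}\right) + \left(7 + 276\right) = \left(-241458 + 25 \cdot \frac{1}{801} \cdot 267\right) + 283 = \left(-241458 + \frac{25}{3}\right) + 283 = - \frac{724349}{3} + 283 = - \frac{723500}{3}$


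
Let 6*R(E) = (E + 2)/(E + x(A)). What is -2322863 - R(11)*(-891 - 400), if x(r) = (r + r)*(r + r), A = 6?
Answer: -2160245807/930 ≈ -2.3228e+6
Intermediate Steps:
x(r) = 4*r² (x(r) = (2*r)*(2*r) = 4*r²)
R(E) = (2 + E)/(6*(144 + E)) (R(E) = ((E + 2)/(E + 4*6²))/6 = ((2 + E)/(E + 4*36))/6 = ((2 + E)/(E + 144))/6 = ((2 + E)/(144 + E))/6 = (2 + E)/(6*(144 + E)))
-2322863 - R(11)*(-891 - 400) = -2322863 - (2 + 11)/(6*(144 + 11))*(-891 - 400) = -2322863 - (⅙)*13/155*(-1291) = -2322863 - (⅙)*(1/155)*13*(-1291) = -2322863 - 13*(-1291)/930 = -2322863 - 1*(-16783/930) = -2322863 + 16783/930 = -2160245807/930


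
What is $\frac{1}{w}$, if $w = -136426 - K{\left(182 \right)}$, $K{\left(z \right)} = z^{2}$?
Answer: $- \frac{1}{169550} \approx -5.898 \cdot 10^{-6}$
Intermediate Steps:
$w = -169550$ ($w = -136426 - 182^{2} = -136426 - 33124 = -169550$)
$\frac{1}{w} = \frac{1}{-169550} = - \frac{1}{169550}$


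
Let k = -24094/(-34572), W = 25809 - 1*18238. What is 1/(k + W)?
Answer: 17286/130884353 ≈ 0.00013207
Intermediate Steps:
W = 7571 (W = 25809 - 18238 = 7571)
k = 12047/17286 (k = -24094*(-1/34572) = 12047/17286 ≈ 0.69692)
1/(k + W) = 1/(12047/17286 + 7571) = 1/(130884353/17286) = 17286/130884353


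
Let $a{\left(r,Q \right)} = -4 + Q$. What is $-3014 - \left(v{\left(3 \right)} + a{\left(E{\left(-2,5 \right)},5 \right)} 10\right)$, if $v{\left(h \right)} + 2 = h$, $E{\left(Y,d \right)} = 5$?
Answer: $-3025$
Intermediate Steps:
$v{\left(h \right)} = -2 + h$
$-3014 - \left(v{\left(3 \right)} + a{\left(E{\left(-2,5 \right)},5 \right)} 10\right) = -3014 - \left(\left(-2 + 3\right) + \left(-4 + 5\right) 10\right) = -3014 - \left(1 + 1 \cdot 10\right) = -3014 - \left(1 + 10\right) = -3014 - 11 = -3025$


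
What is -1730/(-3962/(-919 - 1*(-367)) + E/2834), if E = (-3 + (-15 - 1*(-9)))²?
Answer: -135317832/563651 ≈ -240.07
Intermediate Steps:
E = 81 (E = (-3 + (-15 + 9))² = (-3 - 6)² = (-9)² = 81)
-1730/(-3962/(-919 - 1*(-367)) + E/2834) = -1730/(-3962/(-919 - 1*(-367)) + 81/2834) = -1730/(-3962/(-919 + 367) + 81*(1/2834)) = -1730/(-3962/(-552) + 81/2834) = -1730/(-3962*(-1/552) + 81/2834) = -1730/(1981/276 + 81/2834) = -1730/2818255/391092 = -1730*391092/2818255 = -135317832/563651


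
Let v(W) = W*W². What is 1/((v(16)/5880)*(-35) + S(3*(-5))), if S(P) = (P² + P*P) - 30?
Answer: 21/8308 ≈ 0.0025277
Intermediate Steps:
v(W) = W³
S(P) = -30 + 2*P² (S(P) = (P² + P²) - 30 = 2*P² - 30 = -30 + 2*P²)
1/((v(16)/5880)*(-35) + S(3*(-5))) = 1/((16³/5880)*(-35) + (-30 + 2*(3*(-5))²)) = 1/((4096*(1/5880))*(-35) + (-30 + 2*(-15)²)) = 1/((512/735)*(-35) + (-30 + 2*225)) = 1/(-512/21 + (-30 + 450)) = 1/(-512/21 + 420) = 1/(8308/21) = 21/8308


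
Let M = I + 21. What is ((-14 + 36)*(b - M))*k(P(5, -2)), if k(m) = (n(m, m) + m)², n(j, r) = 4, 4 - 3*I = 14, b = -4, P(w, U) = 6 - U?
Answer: -68640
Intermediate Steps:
I = -10/3 (I = 4/3 - ⅓*14 = 4/3 - 14/3 = -10/3 ≈ -3.3333)
M = 53/3 (M = -10/3 + 21 = 53/3 ≈ 17.667)
k(m) = (4 + m)²
((-14 + 36)*(b - M))*k(P(5, -2)) = ((-14 + 36)*(-4 - 1*53/3))*(4 + (6 - 1*(-2)))² = (22*(-4 - 53/3))*(4 + (6 + 2))² = (22*(-65/3))*(4 + 8)² = -1430/3*12² = -1430/3*144 = -68640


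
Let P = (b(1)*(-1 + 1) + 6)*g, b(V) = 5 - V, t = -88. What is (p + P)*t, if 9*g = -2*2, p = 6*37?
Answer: -57904/3 ≈ -19301.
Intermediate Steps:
p = 222
g = -4/9 (g = (-2*2)/9 = (1/9)*(-4) = -4/9 ≈ -0.44444)
P = -8/3 (P = ((5 - 1*1)*(-1 + 1) + 6)*(-4/9) = ((5 - 1)*0 + 6)*(-4/9) = (4*0 + 6)*(-4/9) = (0 + 6)*(-4/9) = 6*(-4/9) = -8/3 ≈ -2.6667)
(p + P)*t = (222 - 8/3)*(-88) = (658/3)*(-88) = -57904/3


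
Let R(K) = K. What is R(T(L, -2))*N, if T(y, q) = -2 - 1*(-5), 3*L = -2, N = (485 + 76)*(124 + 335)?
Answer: 772497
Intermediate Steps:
N = 257499 (N = 561*459 = 257499)
L = -2/3 (L = (1/3)*(-2) = -2/3 ≈ -0.66667)
T(y, q) = 3 (T(y, q) = -2 + 5 = 3)
R(T(L, -2))*N = 3*257499 = 772497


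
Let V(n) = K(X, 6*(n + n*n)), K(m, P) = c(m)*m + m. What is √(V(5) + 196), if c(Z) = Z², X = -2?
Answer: √186 ≈ 13.638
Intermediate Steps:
K(m, P) = m + m³ (K(m, P) = m²*m + m = m³ + m = m + m³)
V(n) = -10 (V(n) = -2 + (-2)³ = -2 - 8 = -10)
√(V(5) + 196) = √(-10 + 196) = √186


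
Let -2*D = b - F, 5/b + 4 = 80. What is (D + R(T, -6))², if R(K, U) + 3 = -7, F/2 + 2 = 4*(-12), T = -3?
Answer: 83265625/23104 ≈ 3603.9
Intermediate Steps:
b = 5/76 (b = 5/(-4 + 80) = 5/76 ≈ 0.065789)
F = -100 (F = -4 + 2*(4*(-12)) = -4 + 2*(-48) = -4 - 96 = -100)
R(K, U) = -10 (R(K, U) = -3 - 7 = -10)
D = -7605/152 (D = -(5/76 - 1*(-100))/2 = -(5/76 + 100)/2 = -½*7605/76 = -7605/152 ≈ -50.033)
(D + R(T, -6))² = (-7605/152 - 10)² = (-9125/152)² = 83265625/23104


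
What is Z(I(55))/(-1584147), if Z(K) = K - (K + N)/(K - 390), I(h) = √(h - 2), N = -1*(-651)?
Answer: -253943/240864798909 - 153088*√53/240864798909 ≈ -5.6814e-6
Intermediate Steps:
N = 651
I(h) = √(-2 + h)
Z(K) = K - (651 + K)/(-390 + K) (Z(K) = K - (K + 651)/(K - 390) = K - (651 + K)/(-390 + K))
Z(I(55))/(-1584147) = ((-651 + (√(-2 + 55))² - 391*√(-2 + 55))/(-390 + √(-2 + 55)))/(-1584147) = ((-651 + (√53)² - 391*√53)/(-390 + √53))*(-1/1584147) = ((-651 + 53 - 391*√53)/(-390 + √53))*(-1/1584147) = ((-598 - 391*√53)/(-390 + √53))*(-1/1584147) = -(-598 - 391*√53)/(1584147*(-390 + √53))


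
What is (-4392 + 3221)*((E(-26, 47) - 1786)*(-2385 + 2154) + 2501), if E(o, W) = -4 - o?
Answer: -480092435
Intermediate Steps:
(-4392 + 3221)*((E(-26, 47) - 1786)*(-2385 + 2154) + 2501) = (-4392 + 3221)*(((-4 - 1*(-26)) - 1786)*(-2385 + 2154) + 2501) = -1171*(((-4 + 26) - 1786)*(-231) + 2501) = -1171*((22 - 1786)*(-231) + 2501) = -1171*(-1764*(-231) + 2501) = -1171*(407484 + 2501) = -1171*409985 = -480092435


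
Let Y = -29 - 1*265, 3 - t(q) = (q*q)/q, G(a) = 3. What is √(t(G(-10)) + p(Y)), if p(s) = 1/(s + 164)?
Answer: I*√130/130 ≈ 0.087706*I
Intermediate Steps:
t(q) = 3 - q (t(q) = 3 - q*q/q = 3 - q²/q = 3 - q)
Y = -294 (Y = -29 - 265 = -294)
p(s) = 1/(164 + s)
√(t(G(-10)) + p(Y)) = √((3 - 1*3) + 1/(164 - 294)) = √((3 - 3) + 1/(-130)) = √(0 - 1/130) = √(-1/130) = I*√130/130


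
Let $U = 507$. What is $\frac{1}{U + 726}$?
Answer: $\frac{1}{1233} \approx 0.00081103$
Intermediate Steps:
$\frac{1}{U + 726} = \frac{1}{507 + 726} = \frac{1}{1233}$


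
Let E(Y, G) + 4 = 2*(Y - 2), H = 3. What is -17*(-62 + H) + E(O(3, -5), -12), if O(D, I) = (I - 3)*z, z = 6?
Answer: 899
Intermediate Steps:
O(D, I) = -18 + 6*I (O(D, I) = (I - 3)*6 = (-3 + I)*6 = -18 + 6*I)
E(Y, G) = -8 + 2*Y (E(Y, G) = -4 + 2*(Y - 2) = -4 + 2*(-2 + Y) = -4 + (-4 + 2*Y) = -8 + 2*Y)
-17*(-62 + H) + E(O(3, -5), -12) = -17*(-62 + 3) + (-8 + 2*(-18 + 6*(-5))) = -17*(-59) + (-8 + 2*(-18 - 30)) = 1003 + (-8 + 2*(-48)) = 1003 + (-8 - 96) = 1003 - 104 = 899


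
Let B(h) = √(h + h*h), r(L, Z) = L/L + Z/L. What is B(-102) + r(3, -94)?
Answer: -91/3 + √10302 ≈ 71.165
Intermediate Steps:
r(L, Z) = 1 + Z/L
B(h) = √(h + h²)
B(-102) + r(3, -94) = √(-102*(1 - 102)) + (3 - 94)/3 = √(-102*(-101)) + (⅓)*(-91) = √10302 - 91/3 = -91/3 + √10302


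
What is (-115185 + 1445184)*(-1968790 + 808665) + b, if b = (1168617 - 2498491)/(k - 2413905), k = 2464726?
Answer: -78415028833867249/50821 ≈ -1.5430e+12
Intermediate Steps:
b = -1329874/50821 (b = (1168617 - 2498491)/(2464726 - 2413905) = -1329874/50821 ≈ -26.168)
(-115185 + 1445184)*(-1968790 + 808665) + b = (-115185 + 1445184)*(-1968790 + 808665) - 1329874/50821 = 1329999*(-1160125) - 1329874/50821 = -1542965089875 - 1329874/50821 = -78415028833867249/50821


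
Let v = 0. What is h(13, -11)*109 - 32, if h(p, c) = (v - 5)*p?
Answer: -7117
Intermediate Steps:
h(p, c) = -5*p (h(p, c) = (0 - 5)*p = -5*p)
h(13, -11)*109 - 32 = -5*13*109 - 32 = -65*109 - 32 = -7085 - 32 = -7117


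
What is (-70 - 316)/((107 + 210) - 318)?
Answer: 386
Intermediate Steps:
(-70 - 316)/((107 + 210) - 318) = -386/(317 - 318) = -386/(-1) = -386*(-1) = 386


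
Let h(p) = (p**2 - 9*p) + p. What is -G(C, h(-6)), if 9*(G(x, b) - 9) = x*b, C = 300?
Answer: -2809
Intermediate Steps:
h(p) = p**2 - 8*p
G(x, b) = 9 + b*x/9 (G(x, b) = 9 + (x*b)/9 = 9 + (b*x)/9 = 9 + b*x/9)
-G(C, h(-6)) = -(9 + (1/9)*(-6*(-8 - 6))*300) = -(9 + (1/9)*(-6*(-14))*300) = -(9 + (1/9)*84*300) = -(9 + 2800) = -1*2809 = -2809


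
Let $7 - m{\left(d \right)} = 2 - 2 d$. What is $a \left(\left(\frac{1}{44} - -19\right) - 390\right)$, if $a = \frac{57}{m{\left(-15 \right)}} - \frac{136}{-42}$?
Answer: $- \frac{2736823}{7700} \approx -355.43$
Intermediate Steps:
$m{\left(d \right)} = 5 + 2 d$ ($m{\left(d \right)} = 7 - \left(2 - 2 d\right) = 7 + \left(-2 + 2 d\right) = 5 + 2 d$)
$a = \frac{503}{525}$ ($a = \frac{57}{5 + 2 \left(-15\right)} - \frac{136}{-42} = \frac{57}{5 - 30} - - \frac{68}{21} = \frac{57}{-25} + \frac{68}{21} = 57 \left(- \frac{1}{25}\right) + \frac{68}{21} = - \frac{57}{25} + \frac{68}{21} = \frac{503}{525} \approx 0.9581$)
$a \left(\left(\frac{1}{44} - -19\right) - 390\right) = \frac{503 \left(\left(\frac{1}{44} - -19\right) - 390\right)}{525} = \frac{503 \left(\left(\frac{1}{44} + 19\right) - 390\right)}{525} = \frac{503 \left(\frac{837}{44} - 390\right)}{525} = \frac{503}{525} \left(- \frac{16323}{44}\right) = - \frac{2736823}{7700}$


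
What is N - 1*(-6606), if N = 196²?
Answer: 45022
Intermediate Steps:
N = 38416
N - 1*(-6606) = 38416 - 1*(-6606) = 38416 + 6606 = 45022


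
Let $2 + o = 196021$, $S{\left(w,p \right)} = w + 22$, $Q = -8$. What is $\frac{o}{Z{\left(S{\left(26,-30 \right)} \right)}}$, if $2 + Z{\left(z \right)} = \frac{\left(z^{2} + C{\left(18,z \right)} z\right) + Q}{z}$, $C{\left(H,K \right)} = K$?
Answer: $\frac{1176114}{563} \approx 2089.0$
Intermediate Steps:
$S{\left(w,p \right)} = 22 + w$
$o = 196019$ ($o = -2 + 196021 = 196019$)
$Z{\left(z \right)} = -2 + \frac{-8 + 2 z^{2}}{z}$ ($Z{\left(z \right)} = -2 + \frac{\left(z^{2} + z z\right) - 8}{z} = -2 + \frac{\left(z^{2} + z^{2}\right) - 8}{z} = -2 + \frac{2 z^{2} - 8}{z} = -2 + \frac{-8 + 2 z^{2}}{z}$)
$\frac{o}{Z{\left(S{\left(26,-30 \right)} \right)}} = \frac{196019}{-2 - \frac{8}{22 + 26} + 2 \left(22 + 26\right)} = \frac{196019}{-2 - \frac{8}{48} + 2 \cdot 48} = \frac{196019}{-2 - \frac{1}{6} + 96} = \frac{196019}{\frac{563}{6}} = 196019 \cdot \frac{6}{563} = \frac{1176114}{563}$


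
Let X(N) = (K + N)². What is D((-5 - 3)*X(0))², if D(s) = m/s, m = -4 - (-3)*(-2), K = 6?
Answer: 25/20736 ≈ 0.0012056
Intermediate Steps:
X(N) = (6 + N)²
m = -10 (m = -4 - 1*6 = -4 - 6 = -10)
D(s) = -10/s
D((-5 - 3)*X(0))² = (-10*1/((-5 - 3)*(6 + 0)²))² = (-10/((-8*6²)))² = (-10/((-8*36)))² = (-10/(-288))² = (-10*(-1/288))² = (5/144)² = 25/20736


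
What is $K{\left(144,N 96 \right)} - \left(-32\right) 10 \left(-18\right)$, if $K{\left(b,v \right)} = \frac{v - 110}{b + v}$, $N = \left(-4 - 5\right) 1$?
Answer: $- \frac{2073113}{360} \approx -5758.6$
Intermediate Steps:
$N = -9$ ($N = \left(-9\right) 1 = -9$)
$K{\left(b,v \right)} = \frac{-110 + v}{b + v}$
$K{\left(144,N 96 \right)} - \left(-32\right) 10 \left(-18\right) = \frac{-110 - 864}{144 - 864} - \left(-32\right) 10 \left(-18\right) = \frac{-110 - 864}{144 - 864} - \left(-320\right) \left(-18\right) = \frac{1}{-720} \left(-974\right) - 5760 = \left(- \frac{1}{720}\right) \left(-974\right) - 5760 = \frac{487}{360} - 5760 = - \frac{2073113}{360}$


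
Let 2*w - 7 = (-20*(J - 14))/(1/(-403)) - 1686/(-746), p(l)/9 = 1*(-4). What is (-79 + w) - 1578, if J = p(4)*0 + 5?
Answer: -14145044/373 ≈ -37922.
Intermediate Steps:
p(l) = -36 (p(l) = 9*(1*(-4)) = 9*(-4) = -36)
J = 5 (J = -36*0 + 5 = 0 + 5 = 5)
w = -13526983/373 (w = 7/2 + ((-20*(5 - 14))/(1/(-403)) - 1686/(-746))/2 = 7/2 + ((-20*(-9))/(-1/403) - 1686*(-1/746))/2 = 7/2 + (180*(-403) + 843/373)/2 = 7/2 + (-72540 + 843/373)/2 = 7/2 + (½)*(-27056577/373) = 7/2 - 27056577/746 = -13526983/373 ≈ -36265.)
(-79 + w) - 1578 = (-79 - 13526983/373) - 1578 = -13556450/373 - 1578 = -14145044/373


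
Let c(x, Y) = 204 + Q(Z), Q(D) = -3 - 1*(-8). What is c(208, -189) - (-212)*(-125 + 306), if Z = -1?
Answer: 38581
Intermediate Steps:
Q(D) = 5 (Q(D) = -3 + 8 = 5)
c(x, Y) = 209 (c(x, Y) = 204 + 5 = 209)
c(208, -189) - (-212)*(-125 + 306) = 209 - (-212)*(-125 + 306) = 209 - (-212)*181 = 209 - 1*(-38372) = 209 + 38372 = 38581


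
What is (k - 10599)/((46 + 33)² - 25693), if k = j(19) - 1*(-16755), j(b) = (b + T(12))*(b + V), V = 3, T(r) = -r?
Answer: -3155/9726 ≈ -0.32439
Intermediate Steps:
j(b) = (-12 + b)*(3 + b) (j(b) = (b - 1*12)*(b + 3) = (b - 12)*(3 + b) = (-12 + b)*(3 + b))
k = 16909 (k = (-36 + 19² - 9*19) - 1*(-16755) = (-36 + 361 - 171) + 16755 = 154 + 16755 = 16909)
(k - 10599)/((46 + 33)² - 25693) = (16909 - 10599)/((46 + 33)² - 25693) = 6310/(79² - 25693) = 6310/(6241 - 25693) = 6310/(-19452) = 6310*(-1/19452) = -3155/9726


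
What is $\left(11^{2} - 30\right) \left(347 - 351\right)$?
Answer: $-364$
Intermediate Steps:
$\left(11^{2} - 30\right) \left(347 - 351\right) = \left(121 - 30\right) \left(-4\right) = 91 \left(-4\right) = -364$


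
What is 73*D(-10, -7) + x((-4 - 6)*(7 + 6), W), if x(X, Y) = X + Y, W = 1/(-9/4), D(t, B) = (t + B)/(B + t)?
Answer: -517/9 ≈ -57.444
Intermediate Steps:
D(t, B) = 1 (D(t, B) = (B + t)/(B + t) = 1)
W = -4/9 (W = 1/(-9*1/4) = 1/(-9/4) = -4/9 ≈ -0.44444)
73*D(-10, -7) + x((-4 - 6)*(7 + 6), W) = 73*1 + ((-4 - 6)*(7 + 6) - 4/9) = 73 + (-10*13 - 4/9) = 73 + (-130 - 4/9) = 73 - 1174/9 = -517/9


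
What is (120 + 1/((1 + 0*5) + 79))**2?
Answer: 92179201/6400 ≈ 14403.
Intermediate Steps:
(120 + 1/((1 + 0*5) + 79))**2 = (120 + 1/((1 + 0) + 79))**2 = (120 + 1/(1 + 79))**2 = (120 + 1/80)**2 = (9601/80)**2 = 92179201/6400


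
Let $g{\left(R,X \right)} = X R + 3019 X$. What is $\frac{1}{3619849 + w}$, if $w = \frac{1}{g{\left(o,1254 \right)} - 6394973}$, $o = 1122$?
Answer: $\frac{1202159}{4351634053990} \approx 2.7625 \cdot 10^{-7}$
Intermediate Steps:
$g{\left(R,X \right)} = 3019 X + R X$ ($g{\left(R,X \right)} = R X + 3019 X = 3019 X + R X$)
$w = - \frac{1}{1202159}$ ($w = \frac{1}{1254 \left(3019 + 1122\right) - 6394973} = \frac{1}{1254 \cdot 4141 - 6394973} = \frac{1}{5192814 - 6394973} = \frac{1}{-1202159} = - \frac{1}{1202159} \approx -8.3184 \cdot 10^{-7}$)
$\frac{1}{3619849 + w} = \frac{1}{3619849 - \frac{1}{1202159}} = \frac{1}{\frac{4351634053990}{1202159}} = \frac{1202159}{4351634053990}$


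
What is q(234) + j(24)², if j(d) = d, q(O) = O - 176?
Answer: 634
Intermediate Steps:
q(O) = -176 + O
q(234) + j(24)² = (-176 + 234) + 24² = 58 + 576 = 634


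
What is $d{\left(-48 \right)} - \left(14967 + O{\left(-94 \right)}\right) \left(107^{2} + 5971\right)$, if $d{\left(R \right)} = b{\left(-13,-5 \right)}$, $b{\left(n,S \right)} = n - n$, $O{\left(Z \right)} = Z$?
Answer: $-259087660$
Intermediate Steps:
$b{\left(n,S \right)} = 0$
$d{\left(R \right)} = 0$
$d{\left(-48 \right)} - \left(14967 + O{\left(-94 \right)}\right) \left(107^{2} + 5971\right) = 0 - \left(14967 - 94\right) \left(107^{2} + 5971\right) = 0 - 14873 \left(11449 + 5971\right) = 0 - 14873 \cdot 17420 = 0 - 259087660 = -259087660$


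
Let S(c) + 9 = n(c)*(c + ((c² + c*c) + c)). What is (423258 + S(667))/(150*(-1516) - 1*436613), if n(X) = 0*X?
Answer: -423249/664013 ≈ -0.63741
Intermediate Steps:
n(X) = 0
S(c) = -9 (S(c) = -9 + 0*(c + ((c² + c*c) + c)) = -9 + 0*(c + ((c² + c²) + c)) = -9 + 0*(c + (2*c² + c)) = -9 + 0*(c + (c + 2*c²)) = -9 + 0*(2*c + 2*c²) = -9 + 0 = -9)
(423258 + S(667))/(150*(-1516) - 1*436613) = (423258 - 9)/(150*(-1516) - 1*436613) = 423249/(-227400 - 436613) = 423249/(-664013) = 423249*(-1/664013) = -423249/664013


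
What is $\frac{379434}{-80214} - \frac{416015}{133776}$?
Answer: $- \frac{14021564999}{1788451344} \approx -7.8401$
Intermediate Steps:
$\frac{379434}{-80214} - \frac{416015}{133776} = 379434 \left(- \frac{1}{80214}\right) - \frac{416015}{133776} = - \frac{63239}{13369} - \frac{416015}{133776} = - \frac{14021564999}{1788451344}$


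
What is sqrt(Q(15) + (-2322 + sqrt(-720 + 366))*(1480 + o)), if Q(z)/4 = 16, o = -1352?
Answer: 8*sqrt(-4643 + 2*I*sqrt(354)) ≈ 2.209 + 545.12*I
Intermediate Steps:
Q(z) = 64 (Q(z) = 4*16 = 64)
sqrt(Q(15) + (-2322 + sqrt(-720 + 366))*(1480 + o)) = sqrt(64 + (-2322 + sqrt(-720 + 366))*(1480 - 1352)) = sqrt(64 + (-2322 + sqrt(-354))*128) = sqrt(64 + (-2322 + I*sqrt(354))*128) = sqrt(64 + (-297216 + 128*I*sqrt(354))) = sqrt(-297152 + 128*I*sqrt(354))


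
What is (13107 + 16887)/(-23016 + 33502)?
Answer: 14997/5243 ≈ 2.8604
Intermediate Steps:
(13107 + 16887)/(-23016 + 33502) = 29994/10486 = 29994*(1/10486) = 14997/5243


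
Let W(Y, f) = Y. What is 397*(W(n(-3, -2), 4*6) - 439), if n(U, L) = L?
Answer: -175077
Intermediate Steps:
397*(W(n(-3, -2), 4*6) - 439) = 397*(-2 - 439) = 397*(-441) = -175077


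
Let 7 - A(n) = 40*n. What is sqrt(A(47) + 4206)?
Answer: sqrt(2333) ≈ 48.301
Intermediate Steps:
A(n) = 7 - 40*n
sqrt(A(47) + 4206) = sqrt((7 - 40*47) + 4206) = sqrt((7 - 1880) + 4206) = sqrt(-1873 + 4206) = sqrt(2333)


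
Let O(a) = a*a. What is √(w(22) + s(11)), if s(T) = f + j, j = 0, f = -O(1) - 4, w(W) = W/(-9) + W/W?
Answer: I*√58/3 ≈ 2.5386*I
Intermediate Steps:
O(a) = a²
w(W) = 1 - W/9 (w(W) = W*(-⅑) + 1 = -W/9 + 1 = 1 - W/9)
f = -5 (f = -1*1² - 4 = -1*1 - 4 = -1 - 4 = -5)
s(T) = -5 (s(T) = -5 + 0 = -5)
√(w(22) + s(11)) = √((1 - ⅑*22) - 5) = √((1 - 22/9) - 5) = √(-13/9 - 5) = √(-58/9) = I*√58/3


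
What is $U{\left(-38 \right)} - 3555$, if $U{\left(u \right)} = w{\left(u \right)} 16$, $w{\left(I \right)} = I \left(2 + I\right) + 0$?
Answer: $18333$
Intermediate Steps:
$w{\left(I \right)} = I \left(2 + I\right)$
$U{\left(u \right)} = 16 u \left(2 + u\right)$ ($U{\left(u \right)} = u \left(2 + u\right) 16 = 16 u \left(2 + u\right)$)
$U{\left(-38 \right)} - 3555 = 16 \left(-38\right) \left(2 - 38\right) - 3555 = 16 \left(-38\right) \left(-36\right) - 3555 = 21888 - 3555 = 18333$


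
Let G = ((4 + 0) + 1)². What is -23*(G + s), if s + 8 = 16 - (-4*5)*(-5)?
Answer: 1541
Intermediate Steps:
s = -92 (s = -8 + (16 - (-4*5)*(-5)) = -8 + (16 - (-20)*(-5)) = -8 + (16 - 1*100) = -8 + (16 - 100) = -8 - 84 = -92)
G = 25 (G = (4 + 1)² = 5² = 25)
-23*(G + s) = -23*(25 - 92) = -23*(-67) = 1541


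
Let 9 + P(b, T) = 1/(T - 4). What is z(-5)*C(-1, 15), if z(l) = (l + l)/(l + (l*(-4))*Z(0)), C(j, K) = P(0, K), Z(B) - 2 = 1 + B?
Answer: 196/121 ≈ 1.6198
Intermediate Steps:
Z(B) = 3 + B (Z(B) = 2 + (1 + B) = 3 + B)
P(b, T) = -9 + 1/(-4 + T) (P(b, T) = -9 + 1/(T - 4) = -9 + 1/(-4 + T))
C(j, K) = (37 - 9*K)/(-4 + K)
z(l) = -2/11 (z(l) = (l + l)/(l + (l*(-4))*(3 + 0)) = (2*l)/(l - 4*l*3) = (2*l)/(l - 12*l) = (2*l)/((-11*l)) = (2*l)*(-1/(11*l)) = -2/11)
z(-5)*C(-1, 15) = -2*(37 - 9*15)/(11*(-4 + 15)) = -2*(37 - 135)/(11*11) = -2*(-98)/121 = -2/11*(-98/11) = 196/121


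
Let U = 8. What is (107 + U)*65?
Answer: 7475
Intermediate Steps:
(107 + U)*65 = (107 + 8)*65 = 115*65 = 7475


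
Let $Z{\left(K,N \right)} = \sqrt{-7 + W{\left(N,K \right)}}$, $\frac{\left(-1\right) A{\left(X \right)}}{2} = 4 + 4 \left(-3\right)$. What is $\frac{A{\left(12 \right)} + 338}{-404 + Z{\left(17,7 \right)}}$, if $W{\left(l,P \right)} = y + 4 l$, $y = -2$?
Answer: $- \frac{47672}{54399} - \frac{118 \sqrt{19}}{54399} \approx -0.88579$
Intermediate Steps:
$A{\left(X \right)} = 16$ ($A{\left(X \right)} = - 2 \left(4 + 4 \left(-3\right)\right) = - 2 \left(4 - 12\right) = \left(-2\right) \left(-8\right) = 16$)
$W{\left(l,P \right)} = -2 + 4 l$
$Z{\left(K,N \right)} = \sqrt{-9 + 4 N}$ ($Z{\left(K,N \right)} = \sqrt{-7 + \left(-2 + 4 N\right)} = \sqrt{-9 + 4 N}$)
$\frac{A{\left(12 \right)} + 338}{-404 + Z{\left(17,7 \right)}} = \frac{16 + 338}{-404 + \sqrt{-9 + 4 \cdot 7}} = \frac{354}{-404 + \sqrt{-9 + 28}} = \frac{354}{-404 + \sqrt{19}}$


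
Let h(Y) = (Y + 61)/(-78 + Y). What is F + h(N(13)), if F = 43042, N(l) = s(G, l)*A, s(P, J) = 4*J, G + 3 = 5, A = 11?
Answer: 21263381/494 ≈ 43043.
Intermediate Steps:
G = 2 (G = -3 + 5 = 2)
N(l) = 44*l (N(l) = (4*l)*11 = 44*l)
h(Y) = (61 + Y)/(-78 + Y)
F + h(N(13)) = 43042 + (61 + 44*13)/(-78 + 44*13) = 43042 + (61 + 572)/(-78 + 572) = 43042 + 633/494 = 21263381/494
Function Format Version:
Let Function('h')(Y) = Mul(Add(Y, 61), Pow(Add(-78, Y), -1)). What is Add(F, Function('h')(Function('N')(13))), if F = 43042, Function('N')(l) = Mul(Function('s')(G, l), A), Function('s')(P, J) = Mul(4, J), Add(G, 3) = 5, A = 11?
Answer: Rational(21263381, 494) ≈ 43043.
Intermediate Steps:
G = 2 (G = Add(-3, 5) = 2)
Function('N')(l) = Mul(44, l) (Function('N')(l) = Mul(Mul(4, l), 11) = Mul(44, l))
Function('h')(Y) = Mul(Pow(Add(-78, Y), -1), Add(61, Y)) (Function('h')(Y) = Mul(Add(61, Y), Pow(Add(-78, Y), -1)) = Mul(Pow(Add(-78, Y), -1), Add(61, Y)))
Add(F, Function('h')(Function('N')(13))) = Add(43042, Mul(Pow(Add(-78, Mul(44, 13)), -1), Add(61, Mul(44, 13)))) = Add(43042, Mul(Pow(Add(-78, 572), -1), Add(61, 572))) = Add(43042, Mul(Pow(494, -1), 633)) = Add(43042, Mul(Rational(1, 494), 633)) = Add(43042, Rational(633, 494)) = Rational(21263381, 494)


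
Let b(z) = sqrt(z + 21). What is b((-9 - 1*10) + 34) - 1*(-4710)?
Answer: 4716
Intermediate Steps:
b(z) = sqrt(21 + z)
b((-9 - 1*10) + 34) - 1*(-4710) = sqrt(21 + ((-9 - 1*10) + 34)) - 1*(-4710) = sqrt(21 + ((-9 - 10) + 34)) + 4710 = sqrt(21 + (-19 + 34)) + 4710 = sqrt(21 + 15) + 4710 = sqrt(36) + 4710 = 6 + 4710 = 4716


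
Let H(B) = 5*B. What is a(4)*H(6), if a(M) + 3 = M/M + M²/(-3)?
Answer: -220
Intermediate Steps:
a(M) = -2 - M²/3 (a(M) = -3 + (M/M + M²/(-3)) = -3 + (1 + M²*(-⅓)) = -3 + (1 - M²/3) = -2 - M²/3)
a(4)*H(6) = (-2 - ⅓*4²)*(5*6) = (-2 - ⅓*16)*30 = (-2 - 16/3)*30 = -22/3*30 = -220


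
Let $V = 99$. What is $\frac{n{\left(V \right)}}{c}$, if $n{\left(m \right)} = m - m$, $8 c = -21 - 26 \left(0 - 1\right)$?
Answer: $0$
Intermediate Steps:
$c = \frac{5}{8}$ ($c = \frac{-21 - 26 \left(0 - 1\right)}{8} = \frac{-21 - -26}{8} = \frac{-21 + 26}{8} = \frac{1}{8} \cdot 5 = \frac{5}{8} \approx 0.625$)
$n{\left(m \right)} = 0$
$\frac{n{\left(V \right)}}{c} = \frac{0}{\frac{5}{8}} = 0 \cdot \frac{8}{5} = 0$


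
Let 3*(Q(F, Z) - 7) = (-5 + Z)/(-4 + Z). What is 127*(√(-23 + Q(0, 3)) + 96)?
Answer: 12192 + 127*I*√138/3 ≈ 12192.0 + 497.3*I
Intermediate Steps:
Q(F, Z) = 7 + (-5 + Z)/(3*(-4 + Z)) (Q(F, Z) = 7 + ((-5 + Z)/(-4 + Z))/3 = 7 + (-5 + Z)/(3*(-4 + Z)))
127*(√(-23 + Q(0, 3)) + 96) = 127*(√(-23 + (-89 + 22*3)/(3*(-4 + 3))) + 96) = 127*(√(-23 + (⅓)*(-89 + 66)/(-1)) + 96) = 127*(√(-23 + (⅓)*(-1)*(-23)) + 96) = 127*(√(-23 + 23/3) + 96) = 127*(√(-46/3) + 96) = 127*(I*√138/3 + 96) = 127*(96 + I*√138/3) = 12192 + 127*I*√138/3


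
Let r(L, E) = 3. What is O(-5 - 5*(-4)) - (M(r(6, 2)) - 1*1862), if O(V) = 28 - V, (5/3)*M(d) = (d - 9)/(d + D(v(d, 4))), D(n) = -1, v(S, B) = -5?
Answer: 9384/5 ≈ 1876.8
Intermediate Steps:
M(d) = 3*(-9 + d)/(5*(-1 + d)) (M(d) = 3*((d - 9)/(d - 1))/5 = 3*((-9 + d)/(-1 + d))/5 = 3*(-9 + d)/(5*(-1 + d)))
O(-5 - 5*(-4)) - (M(r(6, 2)) - 1*1862) = (28 - (-5 - 5*(-4))) - (3*(-9 + 3)/(5*(-1 + 3)) - 1*1862) = (28 - (-5 + 20)) - ((⅗)*(-6)/2 - 1862) = (28 - 1*15) - ((⅗)*(½)*(-6) - 1862) = (28 - 15) - (-9/5 - 1862) = 13 - 1*(-9319/5) = 13 + 9319/5 = 9384/5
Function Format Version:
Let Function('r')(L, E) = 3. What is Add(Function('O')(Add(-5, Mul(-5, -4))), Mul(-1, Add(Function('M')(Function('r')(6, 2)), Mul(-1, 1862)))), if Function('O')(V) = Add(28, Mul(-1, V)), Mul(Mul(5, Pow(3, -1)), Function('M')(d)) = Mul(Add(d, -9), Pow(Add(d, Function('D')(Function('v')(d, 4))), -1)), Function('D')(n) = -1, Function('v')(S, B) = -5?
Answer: Rational(9384, 5) ≈ 1876.8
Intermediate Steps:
Function('M')(d) = Mul(Rational(3, 5), Pow(Add(-1, d), -1), Add(-9, d)) (Function('M')(d) = Mul(Rational(3, 5), Mul(Add(d, -9), Pow(Add(d, -1), -1))) = Mul(Rational(3, 5), Mul(Add(-9, d), Pow(Add(-1, d), -1))) = Mul(Rational(3, 5), Mul(Pow(Add(-1, d), -1), Add(-9, d))) = Mul(Rational(3, 5), Pow(Add(-1, d), -1), Add(-9, d)))
Add(Function('O')(Add(-5, Mul(-5, -4))), Mul(-1, Add(Function('M')(Function('r')(6, 2)), Mul(-1, 1862)))) = Add(Add(28, Mul(-1, Add(-5, Mul(-5, -4)))), Mul(-1, Add(Mul(Rational(3, 5), Pow(Add(-1, 3), -1), Add(-9, 3)), Mul(-1, 1862)))) = Add(Add(28, Mul(-1, Add(-5, 20))), Mul(-1, Add(Mul(Rational(3, 5), Pow(2, -1), -6), -1862))) = Add(Add(28, Mul(-1, 15)), Mul(-1, Add(Mul(Rational(3, 5), Rational(1, 2), -6), -1862))) = Add(Add(28, -15), Mul(-1, Add(Rational(-9, 5), -1862))) = Add(13, Mul(-1, Rational(-9319, 5))) = Add(13, Rational(9319, 5)) = Rational(9384, 5)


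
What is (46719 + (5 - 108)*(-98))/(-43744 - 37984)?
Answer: -56813/81728 ≈ -0.69515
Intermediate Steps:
(46719 + (5 - 108)*(-98))/(-43744 - 37984) = (46719 - 103*(-98))/(-81728) = (46719 + 10094)*(-1/81728) = 56813*(-1/81728) = -56813/81728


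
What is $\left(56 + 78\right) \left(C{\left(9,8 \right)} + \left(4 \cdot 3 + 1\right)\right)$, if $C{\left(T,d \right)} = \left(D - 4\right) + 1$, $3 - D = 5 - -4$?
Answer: $536$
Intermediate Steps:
$D = -6$ ($D = 3 - \left(5 - -4\right) = 3 - \left(5 + 4\right) = 3 - 9 = -6$)
$C{\left(T,d \right)} = -9$ ($C{\left(T,d \right)} = \left(-6 - 4\right) + 1 = -10 + 1 = -9$)
$\left(56 + 78\right) \left(C{\left(9,8 \right)} + \left(4 \cdot 3 + 1\right)\right) = \left(56 + 78\right) \left(-9 + \left(4 \cdot 3 + 1\right)\right) = 134 \left(-9 + \left(12 + 1\right)\right) = 134 \left(-9 + 13\right) = 134 \cdot 4 = 536$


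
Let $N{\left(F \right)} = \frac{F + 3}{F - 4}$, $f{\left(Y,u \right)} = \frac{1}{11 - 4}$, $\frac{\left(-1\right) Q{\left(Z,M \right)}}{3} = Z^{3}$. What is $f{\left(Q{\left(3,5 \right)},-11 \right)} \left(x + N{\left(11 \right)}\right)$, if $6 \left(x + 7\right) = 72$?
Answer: $1$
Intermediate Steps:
$Q{\left(Z,M \right)} = - 3 Z^{3}$
$x = 5$ ($x = -7 + \frac{1}{6} \cdot 72 = -7 + 12 = 5$)
$f{\left(Y,u \right)} = \frac{1}{7}$
$N{\left(F \right)} = \frac{3 + F}{-4 + F}$
$f{\left(Q{\left(3,5 \right)},-11 \right)} \left(x + N{\left(11 \right)}\right) = \frac{5 + \frac{3 + 11}{-4 + 11}}{7} = \frac{5 + \frac{1}{7} \cdot 14}{7} = \frac{5 + 2}{7} = \frac{1}{7} \cdot 7 = 1$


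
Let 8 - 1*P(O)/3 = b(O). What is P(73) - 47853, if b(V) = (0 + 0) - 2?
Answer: -47823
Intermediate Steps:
b(V) = -2 (b(V) = 0 - 2 = -2)
P(O) = 30 (P(O) = 24 - 3*(-2) = 24 + 6 = 30)
P(73) - 47853 = 30 - 47853 = -47823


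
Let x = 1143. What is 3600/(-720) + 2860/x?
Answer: -2855/1143 ≈ -2.4978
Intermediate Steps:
3600/(-720) + 2860/x = 3600/(-720) + 2860/1143 = 3600*(-1/720) + 2860*(1/1143) = -5 + 2860/1143 = -2855/1143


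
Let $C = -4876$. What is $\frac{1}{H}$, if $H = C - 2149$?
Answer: $- \frac{1}{7025} \approx -0.00014235$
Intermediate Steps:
$H = -7025$ ($H = -4876 - 2149 = -7025$)
$\frac{1}{H} = \frac{1}{-7025} = - \frac{1}{7025}$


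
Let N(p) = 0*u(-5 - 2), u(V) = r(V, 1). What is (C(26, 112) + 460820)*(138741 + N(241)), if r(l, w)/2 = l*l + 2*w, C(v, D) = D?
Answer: 63950166612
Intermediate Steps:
r(l, w) = 2*l² + 4*w (r(l, w) = 2*(l*l + 2*w) = 2*(l² + 2*w) = 2*l² + 4*w)
u(V) = 4 + 2*V² (u(V) = 2*V² + 4*1 = 2*V² + 4 = 4 + 2*V²)
N(p) = 0 (N(p) = 0*(4 + 2*(-5 - 2)²) = 0*(4 + 2*(-7)²) = 0*(4 + 2*49) = 0*(4 + 98) = 0*102 = 0)
(C(26, 112) + 460820)*(138741 + N(241)) = (112 + 460820)*(138741 + 0) = 460932*138741 = 63950166612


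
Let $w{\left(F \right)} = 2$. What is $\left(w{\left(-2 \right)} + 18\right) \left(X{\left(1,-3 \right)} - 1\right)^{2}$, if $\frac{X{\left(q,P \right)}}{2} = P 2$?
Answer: $3380$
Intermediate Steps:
$X{\left(q,P \right)} = 4 P$ ($X{\left(q,P \right)} = 2 P 2 = 2 \cdot 2 P = 4 P$)
$\left(w{\left(-2 \right)} + 18\right) \left(X{\left(1,-3 \right)} - 1\right)^{2} = \left(2 + 18\right) \left(4 \left(-3\right) - 1\right)^{2} = 20 \left(-12 - 1\right)^{2} = 20 \left(-13\right)^{2} = 20 \cdot 169 = 3380$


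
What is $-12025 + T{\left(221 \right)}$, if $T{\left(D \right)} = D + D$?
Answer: $-11583$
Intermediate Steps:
$T{\left(D \right)} = 2 D$
$-12025 + T{\left(221 \right)} = -12025 + 2 \cdot 221 = -12025 + 442 = -11583$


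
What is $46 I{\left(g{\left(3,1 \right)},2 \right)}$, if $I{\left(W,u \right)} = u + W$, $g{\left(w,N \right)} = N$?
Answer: $138$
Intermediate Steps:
$I{\left(W,u \right)} = W + u$
$46 I{\left(g{\left(3,1 \right)},2 \right)} = 46 \left(1 + 2\right) = 46 \cdot 3 = 138$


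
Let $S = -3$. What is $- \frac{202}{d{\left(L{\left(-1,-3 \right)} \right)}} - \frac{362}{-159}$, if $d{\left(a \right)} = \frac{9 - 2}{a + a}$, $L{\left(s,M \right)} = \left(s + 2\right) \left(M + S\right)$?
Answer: $\frac{387950}{1113} \approx 348.56$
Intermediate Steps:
$L{\left(s,M \right)} = \left(-3 + M\right) \left(2 + s\right)$ ($L{\left(s,M \right)} = \left(s + 2\right) \left(M - 3\right) = \left(2 + s\right) \left(-3 + M\right) = \left(-3 + M\right) \left(2 + s\right)$)
$d{\left(a \right)} = \frac{7}{2 a}$
$- \frac{202}{d{\left(L{\left(-1,-3 \right)} \right)}} - \frac{362}{-159} = - \frac{202}{\frac{7}{2} \frac{1}{-6 - -3 + 2 \left(-3\right) - -3}} - \frac{362}{-159} = - \frac{202}{\frac{7}{2} \frac{1}{-6 + 3 - 6 + 3}} - - \frac{362}{159} = - \frac{202}{\frac{7}{2} \frac{1}{-6}} + \frac{362}{159} = - \frac{202}{\frac{7}{2} \left(- \frac{1}{6}\right)} + \frac{362}{159} = - \frac{202}{- \frac{7}{12}} + \frac{362}{159} = \left(-202\right) \left(- \frac{12}{7}\right) + \frac{362}{159} = \frac{2424}{7} + \frac{362}{159} = \frac{387950}{1113}$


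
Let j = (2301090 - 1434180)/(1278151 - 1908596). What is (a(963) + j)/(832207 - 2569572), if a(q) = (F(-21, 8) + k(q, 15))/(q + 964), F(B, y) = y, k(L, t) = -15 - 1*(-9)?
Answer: 333854936/422133660039595 ≈ 7.9087e-7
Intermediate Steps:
j = -173382/126089 (j = 866910/(-630445) = 866910*(-1/630445) = -173382/126089 ≈ -1.3751)
k(L, t) = -6 (k(L, t) = -15 + 9 = -6)
a(q) = 2/(964 + q) (a(q) = (8 - 6)/(q + 964) = 2/(964 + q))
(a(963) + j)/(832207 - 2569572) = (2/(964 + 963) - 173382/126089)/(832207 - 2569572) = (2/1927 - 173382/126089)/(-1737365) = (2*(1/1927) - 173382/126089)*(-1/1737365) = (2/1927 - 173382/126089)*(-1/1737365) = -333854936/242973503*(-1/1737365) = 333854936/422133660039595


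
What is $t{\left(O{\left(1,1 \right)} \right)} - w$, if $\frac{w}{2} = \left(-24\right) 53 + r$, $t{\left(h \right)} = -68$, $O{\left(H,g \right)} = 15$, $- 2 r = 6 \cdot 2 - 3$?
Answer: $2485$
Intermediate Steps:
$r = - \frac{9}{2}$ ($r = - \frac{6 \cdot 2 - 3}{2} = - \frac{12 - 3}{2} = \left(- \frac{1}{2}\right) 9 = - \frac{9}{2} \approx -4.5$)
$w = -2553$ ($w = 2 \left(\left(-24\right) 53 - \frac{9}{2}\right) = 2 \left(-1272 - \frac{9}{2}\right) = 2 \left(- \frac{2553}{2}\right) = -2553$)
$t{\left(O{\left(1,1 \right)} \right)} - w = -68 - -2553 = -68 + 2553 = 2485$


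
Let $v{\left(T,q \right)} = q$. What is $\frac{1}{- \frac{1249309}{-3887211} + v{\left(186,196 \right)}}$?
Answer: $\frac{3887211}{763142665} \approx 0.0050937$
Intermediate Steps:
$\frac{1}{- \frac{1249309}{-3887211} + v{\left(186,196 \right)}} = \frac{1}{- \frac{1249309}{-3887211} + 196} = \frac{1}{\left(-1249309\right) \left(- \frac{1}{3887211}\right) + 196} = \frac{1}{\frac{1249309}{3887211} + 196} = \frac{1}{\frac{763142665}{3887211}} = \frac{3887211}{763142665}$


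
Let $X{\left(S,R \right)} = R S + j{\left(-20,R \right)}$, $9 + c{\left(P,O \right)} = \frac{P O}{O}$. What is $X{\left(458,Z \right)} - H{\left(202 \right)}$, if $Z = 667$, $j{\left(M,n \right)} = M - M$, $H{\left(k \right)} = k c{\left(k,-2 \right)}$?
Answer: $266500$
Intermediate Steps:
$c{\left(P,O \right)} = -9 + P$ ($c{\left(P,O \right)} = -9 + \frac{P O}{O} = -9 + \frac{O P}{O} = -9 + P$)
$H{\left(k \right)} = k \left(-9 + k\right)$
$j{\left(M,n \right)} = 0$
$X{\left(S,R \right)} = R S$ ($X{\left(S,R \right)} = R S + 0 = R S$)
$X{\left(458,Z \right)} - H{\left(202 \right)} = 667 \cdot 458 - 202 \left(-9 + 202\right) = 305486 - 202 \cdot 193 = 305486 - 38986 = 266500$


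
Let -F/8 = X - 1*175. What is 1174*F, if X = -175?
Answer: 3287200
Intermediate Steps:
F = 2800 (F = -8*(-175 - 1*175) = -8*(-175 - 175) = -8*(-350) = 2800)
1174*F = 1174*2800 = 3287200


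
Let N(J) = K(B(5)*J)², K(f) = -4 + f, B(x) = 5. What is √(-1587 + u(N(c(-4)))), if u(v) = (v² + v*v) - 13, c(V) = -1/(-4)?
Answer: I*√380318/16 ≈ 38.544*I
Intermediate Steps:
c(V) = ¼ (c(V) = -1*(-¼) = ¼)
N(J) = (-4 + 5*J)²
u(v) = -13 + 2*v² (u(v) = (v² + v²) - 13 = 2*v² - 13 = -13 + 2*v²)
√(-1587 + u(N(c(-4)))) = √(-1587 + (-13 + 2*((-4 + 5*(¼))²)²)) = √(-1587 + (-13 + 2*((-4 + 5/4)²)²)) = √(-1587 + (-13 + 2*((-11/4)²)²)) = √(-1587 + (-13 + 2*(121/16)²)) = √(-1587 + (-13 + 2*(14641/256))) = √(-1587 + (-13 + 14641/128)) = √(-1587 + 12977/128) = √(-190159/128) = I*√380318/16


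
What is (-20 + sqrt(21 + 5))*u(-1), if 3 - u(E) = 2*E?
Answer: -100 + 5*sqrt(26) ≈ -74.505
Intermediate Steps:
u(E) = 3 - 2*E
(-20 + sqrt(21 + 5))*u(-1) = (-20 + sqrt(21 + 5))*(3 - 2*(-1)) = (-20 + sqrt(26))*(3 + 2) = (-20 + sqrt(26))*5 = -100 + 5*sqrt(26)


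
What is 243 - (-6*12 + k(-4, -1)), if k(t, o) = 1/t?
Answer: 1261/4 ≈ 315.25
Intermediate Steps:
243 - (-6*12 + k(-4, -1)) = 243 - (-6*12 + 1/(-4)) = 243 - (-72 - 1/4) = 243 - 1*(-289/4) = 243 + 289/4 = 1261/4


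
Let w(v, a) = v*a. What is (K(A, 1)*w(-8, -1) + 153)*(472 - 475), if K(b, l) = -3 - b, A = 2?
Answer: -339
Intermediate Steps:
w(v, a) = a*v
(K(A, 1)*w(-8, -1) + 153)*(472 - 475) = ((-3 - 1*2)*(-1*(-8)) + 153)*(472 - 475) = ((-3 - 2)*8 + 153)*(-3) = (-5*8 + 153)*(-3) = (-40 + 153)*(-3) = 113*(-3) = -339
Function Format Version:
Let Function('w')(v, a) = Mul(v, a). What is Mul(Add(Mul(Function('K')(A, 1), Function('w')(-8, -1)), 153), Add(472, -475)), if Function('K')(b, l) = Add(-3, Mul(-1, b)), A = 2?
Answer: -339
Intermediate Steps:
Function('w')(v, a) = Mul(a, v)
Mul(Add(Mul(Function('K')(A, 1), Function('w')(-8, -1)), 153), Add(472, -475)) = Mul(Add(Mul(Add(-3, Mul(-1, 2)), Mul(-1, -8)), 153), Add(472, -475)) = Mul(Add(Mul(Add(-3, -2), 8), 153), -3) = Mul(Add(Mul(-5, 8), 153), -3) = Mul(Add(-40, 153), -3) = Mul(113, -3) = -339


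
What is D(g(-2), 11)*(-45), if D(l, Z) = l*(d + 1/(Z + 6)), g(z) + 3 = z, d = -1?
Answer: -3600/17 ≈ -211.76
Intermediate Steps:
g(z) = -3 + z
D(l, Z) = l*(-1 + 1/(6 + Z)) (D(l, Z) = l*(-1 + 1/(Z + 6)) = l*(-1 + 1/(6 + Z)))
D(g(-2), 11)*(-45) = ((-3 - 2)*(-5 - 1*11)/(6 + 11))*(-45) = -5*(-5 - 11)/17*(-45) = -5*1/17*(-16)*(-45) = (80/17)*(-45) = -3600/17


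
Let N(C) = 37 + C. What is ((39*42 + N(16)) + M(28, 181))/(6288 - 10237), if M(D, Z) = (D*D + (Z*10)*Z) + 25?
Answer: -30010/359 ≈ -83.593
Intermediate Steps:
M(D, Z) = 25 + D² + 10*Z² (M(D, Z) = (D² + (10*Z)*Z) + 25 = (D² + 10*Z²) + 25 = 25 + D² + 10*Z²)
((39*42 + N(16)) + M(28, 181))/(6288 - 10237) = ((39*42 + (37 + 16)) + (25 + 28² + 10*181²))/(6288 - 10237) = ((1638 + 53) + (25 + 784 + 10*32761))/(-3949) = (1691 + (25 + 784 + 327610))*(-1/3949) = (1691 + 328419)*(-1/3949) = 330110*(-1/3949) = -30010/359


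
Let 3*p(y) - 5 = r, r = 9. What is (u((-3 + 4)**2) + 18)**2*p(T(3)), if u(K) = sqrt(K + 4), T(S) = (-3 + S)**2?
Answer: 4606/3 + 168*sqrt(5) ≈ 1911.0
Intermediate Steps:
p(y) = 14/3 (p(y) = 5/3 + (1/3)*9 = 5/3 + 3 = 14/3)
u(K) = sqrt(4 + K)
(u((-3 + 4)**2) + 18)**2*p(T(3)) = (sqrt(4 + (-3 + 4)**2) + 18)**2*(14/3) = (sqrt(4 + 1**2) + 18)**2*(14/3) = (sqrt(4 + 1) + 18)**2*(14/3) = (sqrt(5) + 18)**2*(14/3) = (18 + sqrt(5))**2*(14/3) = 14*(18 + sqrt(5))**2/3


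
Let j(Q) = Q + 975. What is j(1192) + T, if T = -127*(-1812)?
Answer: 232291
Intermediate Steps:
T = 230124
j(Q) = 975 + Q
j(1192) + T = (975 + 1192) + 230124 = 2167 + 230124 = 232291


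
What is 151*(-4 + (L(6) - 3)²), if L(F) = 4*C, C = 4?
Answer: 24915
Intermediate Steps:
L(F) = 16 (L(F) = 4*4 = 16)
151*(-4 + (L(6) - 3)²) = 151*(-4 + (16 - 3)²) = 151*(-4 + 13²) = 151*(-4 + 169) = 151*165 = 24915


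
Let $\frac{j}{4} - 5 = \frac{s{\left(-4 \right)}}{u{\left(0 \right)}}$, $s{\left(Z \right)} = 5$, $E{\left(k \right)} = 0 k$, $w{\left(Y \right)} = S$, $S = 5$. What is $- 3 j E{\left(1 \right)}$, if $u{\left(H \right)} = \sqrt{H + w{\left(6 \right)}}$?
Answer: $0$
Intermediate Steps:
$w{\left(Y \right)} = 5$
$E{\left(k \right)} = 0$
$u{\left(H \right)} = \sqrt{5 + H}$ ($u{\left(H \right)} = \sqrt{H + 5} = \sqrt{5 + H}$)
$j = 20 + 4 \sqrt{5}$ ($j = 20 + 4 \frac{5}{\sqrt{5 + 0}} = 20 + 4 \frac{5}{\sqrt{5}} = 20 + 4 \cdot 5 \frac{\sqrt{5}}{5} = 20 + 4 \sqrt{5} \approx 28.944$)
$- 3 j E{\left(1 \right)} = - 3 \left(20 + 4 \sqrt{5}\right) 0 = \left(-60 - 12 \sqrt{5}\right) 0 = 0$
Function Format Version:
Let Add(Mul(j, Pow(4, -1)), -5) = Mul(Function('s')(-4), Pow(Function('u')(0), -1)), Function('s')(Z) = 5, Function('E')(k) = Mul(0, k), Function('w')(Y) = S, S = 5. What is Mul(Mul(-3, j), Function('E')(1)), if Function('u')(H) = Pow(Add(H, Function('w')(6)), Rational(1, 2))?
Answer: 0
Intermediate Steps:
Function('w')(Y) = 5
Function('E')(k) = 0
Function('u')(H) = Pow(Add(5, H), Rational(1, 2)) (Function('u')(H) = Pow(Add(H, 5), Rational(1, 2)) = Pow(Add(5, H), Rational(1, 2)))
j = Add(20, Mul(4, Pow(5, Rational(1, 2)))) (j = Add(20, Mul(4, Mul(5, Pow(Pow(Add(5, 0), Rational(1, 2)), -1)))) = Add(20, Mul(4, Mul(5, Pow(Pow(5, Rational(1, 2)), -1)))) = Add(20, Mul(4, Mul(5, Mul(Rational(1, 5), Pow(5, Rational(1, 2)))))) = Add(20, Mul(4, Pow(5, Rational(1, 2)))) ≈ 28.944)
Mul(Mul(-3, j), Function('E')(1)) = Mul(Mul(-3, Add(20, Mul(4, Pow(5, Rational(1, 2))))), 0) = Mul(Add(-60, Mul(-12, Pow(5, Rational(1, 2)))), 0) = 0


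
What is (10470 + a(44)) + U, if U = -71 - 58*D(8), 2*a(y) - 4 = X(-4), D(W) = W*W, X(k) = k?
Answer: 6687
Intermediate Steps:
D(W) = W²
a(y) = 0 (a(y) = 2 + (½)*(-4) = 2 - 2 = 0)
U = -3783 (U = -71 - 58*8² = -71 - 58*64 = -71 - 3712 = -3783)
(10470 + a(44)) + U = (10470 + 0) - 3783 = 10470 - 3783 = 6687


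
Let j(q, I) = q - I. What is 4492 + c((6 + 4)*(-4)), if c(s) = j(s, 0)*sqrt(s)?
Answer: 4492 - 80*I*sqrt(10) ≈ 4492.0 - 252.98*I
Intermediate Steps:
c(s) = s**(3/2) (c(s) = (s - 1*0)*sqrt(s) = (s + 0)*sqrt(s) = s*sqrt(s) = s**(3/2))
4492 + c((6 + 4)*(-4)) = 4492 + ((6 + 4)*(-4))**(3/2) = 4492 + (10*(-4))**(3/2) = 4492 + (-40)**(3/2) = 4492 - 80*I*sqrt(10)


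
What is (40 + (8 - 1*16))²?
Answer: 1024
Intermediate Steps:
(40 + (8 - 1*16))² = (40 + (8 - 16))² = (40 - 8)² = 32² = 1024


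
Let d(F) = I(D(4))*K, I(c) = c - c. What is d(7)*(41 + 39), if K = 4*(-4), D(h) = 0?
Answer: 0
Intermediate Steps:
K = -16
I(c) = 0
d(F) = 0 (d(F) = 0*(-16) = 0)
d(7)*(41 + 39) = 0*(41 + 39) = 0*80 = 0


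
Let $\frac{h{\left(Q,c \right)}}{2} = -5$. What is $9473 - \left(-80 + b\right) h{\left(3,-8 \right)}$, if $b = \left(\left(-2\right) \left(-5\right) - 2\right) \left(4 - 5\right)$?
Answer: $8593$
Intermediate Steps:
$h{\left(Q,c \right)} = -10$ ($h{\left(Q,c \right)} = 2 \left(-5\right) = -10$)
$b = -8$ ($b = \left(10 - 2\right) \left(-1\right) = 8 \left(-1\right) = -8$)
$9473 - \left(-80 + b\right) h{\left(3,-8 \right)} = 9473 - \left(-80 - 8\right) \left(-10\right) = 9473 - \left(-88\right) \left(-10\right) = 9473 - 880 = 8593$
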